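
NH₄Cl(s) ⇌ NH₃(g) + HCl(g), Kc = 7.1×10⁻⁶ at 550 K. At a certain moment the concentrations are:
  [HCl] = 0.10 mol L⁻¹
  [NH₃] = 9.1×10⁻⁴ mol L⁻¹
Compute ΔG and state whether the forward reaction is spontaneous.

(NH₄Cl is a pure solid — omitted from Qc.)
Qc = [NH₃]·[HCl] = (9.1×10⁻⁴)·(0.10) = 9.10×10⁻⁵
ΔG = RT ln(Qc/Kc) = (8.314 J mol⁻¹ K⁻¹)(550 K) × ln(9.10×10⁻⁵/7.1×10⁻⁶)
   = (4.573 kJ/mol)(2.551) = 11.7 kJ/mol
ΔG > 0, so the forward reaction is non-spontaneous (proceeds in reverse).

ΔG = 11.7 kJ/mol; the forward reaction is non-spontaneous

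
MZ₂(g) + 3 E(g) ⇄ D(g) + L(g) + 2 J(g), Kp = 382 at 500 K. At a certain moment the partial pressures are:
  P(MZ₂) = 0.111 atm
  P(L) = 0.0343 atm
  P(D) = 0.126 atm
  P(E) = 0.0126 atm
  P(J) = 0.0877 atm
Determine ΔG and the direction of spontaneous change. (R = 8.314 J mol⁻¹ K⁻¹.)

ΔG = -3.89 kJ/mol; the forward reaction is spontaneous

Qp = P(D)·P(L)·P(J)² / (P(MZ₂)·P(E)³) = (0.126)·(0.0343)·(0.0877)² / ((0.111)·(0.0126)³) = 150
ΔG = RT ln(Qp/Kp) = (8.314 J mol⁻¹ K⁻¹)(500 K) × ln(150/382)
   = (4.157 kJ/mol)(-0.9348) = -3.89 kJ/mol
ΔG < 0, so the forward reaction is spontaneous (proceeds forward).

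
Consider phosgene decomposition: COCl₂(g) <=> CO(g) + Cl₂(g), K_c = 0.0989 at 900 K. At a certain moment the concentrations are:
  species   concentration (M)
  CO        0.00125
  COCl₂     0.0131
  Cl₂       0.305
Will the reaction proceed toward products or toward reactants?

Q_c = [CO]·[Cl₂] / [COCl₂] = (0.00125)·(0.305) / (0.0131) = 0.0291
Q_c = 0.0291 < K_c = 0.0989, so the forward reaction proceeds.

forward (toward products)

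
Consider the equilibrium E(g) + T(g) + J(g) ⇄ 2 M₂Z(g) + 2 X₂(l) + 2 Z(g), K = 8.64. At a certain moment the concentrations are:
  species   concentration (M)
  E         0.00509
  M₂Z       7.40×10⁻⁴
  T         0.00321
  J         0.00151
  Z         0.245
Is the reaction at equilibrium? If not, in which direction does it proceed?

(X₂ is a pure liquid — omitted from Q.)
Q = [M₂Z]²·[Z]² / ([E]·[T]·[J]) = (7.40×10⁻⁴)²·(0.245)² / ((0.00509)·(0.00321)·(0.00151)) = 1.33
Q = 1.33 < K = 8.64, so the forward reaction proceeds.

forward (toward products)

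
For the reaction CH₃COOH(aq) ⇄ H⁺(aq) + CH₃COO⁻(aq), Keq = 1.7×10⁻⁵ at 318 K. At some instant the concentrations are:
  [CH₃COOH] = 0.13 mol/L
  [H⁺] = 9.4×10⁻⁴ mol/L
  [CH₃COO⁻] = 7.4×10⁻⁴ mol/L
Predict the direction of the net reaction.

Q = [H⁺]·[CH₃COO⁻] / [CH₃COOH] = (9.4×10⁻⁴)·(7.4×10⁻⁴) / (0.13) = 5.4×10⁻⁶
Q = 5.4×10⁻⁶ < Keq = 1.7×10⁻⁵, so the forward reaction proceeds.

in the forward direction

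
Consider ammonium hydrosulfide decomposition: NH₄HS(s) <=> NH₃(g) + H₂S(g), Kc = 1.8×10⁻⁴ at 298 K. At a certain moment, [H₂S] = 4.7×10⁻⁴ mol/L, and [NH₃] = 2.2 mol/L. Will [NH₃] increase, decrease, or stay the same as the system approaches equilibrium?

(NH₄HS is a pure solid — omitted from Qc.)
Qc = [NH₃]·[H₂S] = (2.2)·(4.7×10⁻⁴) = 0.0010
Qc = 0.0010 > Kc = 1.8×10⁻⁴: net reverse reaction.
NH₃ is a product, so it decreases.

decrease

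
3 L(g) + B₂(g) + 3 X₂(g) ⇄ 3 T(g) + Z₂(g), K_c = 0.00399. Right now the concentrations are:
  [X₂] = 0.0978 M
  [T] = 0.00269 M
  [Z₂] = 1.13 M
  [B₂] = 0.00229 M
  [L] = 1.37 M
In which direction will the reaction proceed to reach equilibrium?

at equilibrium

Q_c = [T]³·[Z₂] / ([L]³·[B₂]·[X₂]³) = (0.00269)³·(1.13) / ((1.37)³·(0.00229)·(0.0978)³) = 0.00399
Q_c = 0.00399 = K_c, so the system is already at equilibrium.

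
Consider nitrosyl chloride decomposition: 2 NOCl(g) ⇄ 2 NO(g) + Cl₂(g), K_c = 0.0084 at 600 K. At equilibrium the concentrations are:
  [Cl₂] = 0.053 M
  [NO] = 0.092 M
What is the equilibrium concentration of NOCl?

[NOCl] = 0.23 M

At equilibrium, K_c = [NO]²·[Cl₂] / [NOCl]² = 0.0084.
(0.092)²·(0.053) / ([NOCl])² = 0.0084
[NOCl]² = 0.0534 ⇒ [NOCl] = 0.23 M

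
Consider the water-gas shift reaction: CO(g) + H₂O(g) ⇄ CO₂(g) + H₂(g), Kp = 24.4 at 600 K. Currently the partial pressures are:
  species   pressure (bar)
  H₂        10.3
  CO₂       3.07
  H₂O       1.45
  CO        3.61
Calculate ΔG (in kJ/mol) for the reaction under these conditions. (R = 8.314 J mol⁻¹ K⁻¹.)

Qp = P(CO₂)·P(H₂) / (P(CO)·P(H₂O)) = (3.07)·(10.3) / ((3.61)·(1.45)) = 6.04
ΔG = RT ln(Qp/Kp) = (8.314 J mol⁻¹ K⁻¹)(600 K) × ln(6.04/24.4)
   = (4.988 kJ/mol)(-1.396) = -6.96 kJ/mol
ΔG < 0, so the forward reaction is spontaneous (proceeds forward).

ΔG = -6.96 kJ/mol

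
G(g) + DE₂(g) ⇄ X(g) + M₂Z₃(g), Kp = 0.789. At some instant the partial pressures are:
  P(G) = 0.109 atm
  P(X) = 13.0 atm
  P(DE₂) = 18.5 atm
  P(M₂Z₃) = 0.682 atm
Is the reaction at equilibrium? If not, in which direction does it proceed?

reverse (toward reactants)

Qp = P(X)·P(M₂Z₃) / (P(G)·P(DE₂)) = (13.0)·(0.682) / ((0.109)·(18.5)) = 4.40
Qp = 4.40 > Kp = 0.789, so the reverse reaction proceeds.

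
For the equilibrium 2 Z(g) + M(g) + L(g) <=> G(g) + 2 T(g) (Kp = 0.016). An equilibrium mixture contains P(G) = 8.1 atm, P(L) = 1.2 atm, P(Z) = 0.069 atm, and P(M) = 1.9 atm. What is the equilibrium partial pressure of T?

P(T) = 0.0046 atm

At equilibrium, Kp = P(G)·P(T)² / (P(Z)²·P(M)·P(L)) = 0.016.
(8.1)·(P(T))² / ((0.069)²·(1.9)·(1.2)) = 0.016
P(T)² = 2.14e-5 ⇒ P(T) = 0.0046 atm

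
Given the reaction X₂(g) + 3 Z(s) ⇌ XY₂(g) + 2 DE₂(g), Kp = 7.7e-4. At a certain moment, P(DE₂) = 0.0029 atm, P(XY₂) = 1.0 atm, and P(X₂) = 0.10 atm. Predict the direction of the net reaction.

to the right

(Z is a pure solid — omitted from Qp.)
Qp = P(XY₂)·P(DE₂)² / P(X₂) = (1.0)·(0.0029)² / (0.10) = 8.4e-5
Qp = 8.4e-5 < Kp = 7.7e-4, so the forward reaction proceeds.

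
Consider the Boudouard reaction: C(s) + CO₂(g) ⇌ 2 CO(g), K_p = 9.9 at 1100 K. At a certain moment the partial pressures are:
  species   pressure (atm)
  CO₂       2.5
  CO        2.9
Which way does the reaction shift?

(C is a pure solid — omitted from Q_p.)
Q_p = P(CO)² / P(CO₂) = (2.9)² / (2.5) = 3.4
Q_p = 3.4 < K_p = 9.9, so the forward reaction proceeds.

toward products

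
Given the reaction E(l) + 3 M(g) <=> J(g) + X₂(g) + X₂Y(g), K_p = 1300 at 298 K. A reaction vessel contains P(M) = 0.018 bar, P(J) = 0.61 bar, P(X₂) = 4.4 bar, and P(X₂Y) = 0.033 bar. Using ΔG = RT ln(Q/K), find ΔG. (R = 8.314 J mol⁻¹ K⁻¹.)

ΔG = 6.09 kJ/mol

(E is a pure liquid — omitted from Q_p.)
Q_p = P(J)·P(X₂)·P(X₂Y) / P(M)³ = (0.61)·(4.4)·(0.033) / (0.018)³ = 15200
ΔG = RT ln(Q_p/K_p) = (8.314 J mol⁻¹ K⁻¹)(298 K) × ln(15200/1300)
   = (2.478 kJ/mol)(2.459) = 6.09 kJ/mol
ΔG > 0, so the forward reaction is non-spontaneous (proceeds in reverse).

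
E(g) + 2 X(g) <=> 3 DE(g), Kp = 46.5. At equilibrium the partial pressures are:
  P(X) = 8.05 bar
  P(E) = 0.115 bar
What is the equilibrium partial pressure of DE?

P(DE) = 7.02 bar

At equilibrium, Kp = P(DE)³ / (P(E)·P(X)²) = 46.5.
(P(DE))³ / ((0.115)·(8.05)²) = 46.5
P(DE)³ = 347 ⇒ P(DE) = 7.02 bar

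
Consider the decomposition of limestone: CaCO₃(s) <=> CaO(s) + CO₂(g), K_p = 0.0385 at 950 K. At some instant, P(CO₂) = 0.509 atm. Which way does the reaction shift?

in the reverse direction

(CaCO₃, CaO are pure solids — omitted from Q_p.)
Q_p = P(CO₂) = 0.509
Q_p = 0.509 > K_p = 0.0385, so the reverse reaction proceeds.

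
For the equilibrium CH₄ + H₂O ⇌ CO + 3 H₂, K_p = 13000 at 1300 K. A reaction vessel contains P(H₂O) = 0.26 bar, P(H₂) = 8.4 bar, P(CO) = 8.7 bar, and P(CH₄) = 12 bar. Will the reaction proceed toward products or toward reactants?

Q_p = P(CO)·P(H₂)³ / (P(CH₄)·P(H₂O)) = (8.7)·(8.4)³ / ((12)·(0.26)) = 1700
Q_p = 1700 < K_p = 13000, so the forward reaction proceeds.

to the right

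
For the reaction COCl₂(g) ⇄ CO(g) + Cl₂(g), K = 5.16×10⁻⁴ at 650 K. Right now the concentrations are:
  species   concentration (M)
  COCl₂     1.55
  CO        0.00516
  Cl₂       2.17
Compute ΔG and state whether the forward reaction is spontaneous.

ΔG = 14.3 kJ/mol; the forward reaction is non-spontaneous

Q = [CO]·[Cl₂] / [COCl₂] = (0.00516)·(2.17) / (1.55) = 0.00722
ΔG = RT ln(Q/K) = (8.314 J mol⁻¹ K⁻¹)(650 K) × ln(0.00722/5.16×10⁻⁴)
   = (5.404 kJ/mol)(2.639) = 14.3 kJ/mol
ΔG > 0, so the forward reaction is non-spontaneous (proceeds in reverse).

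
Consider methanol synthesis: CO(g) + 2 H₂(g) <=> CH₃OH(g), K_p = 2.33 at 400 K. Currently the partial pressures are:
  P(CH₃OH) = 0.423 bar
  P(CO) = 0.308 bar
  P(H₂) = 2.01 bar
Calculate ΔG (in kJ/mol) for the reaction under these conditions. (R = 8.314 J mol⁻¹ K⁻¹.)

Q_p = P(CH₃OH) / (P(CO)·P(H₂)²) = (0.423) / ((0.308)·(2.01)²) = 0.340
ΔG = RT ln(Q_p/K_p) = (8.314 J mol⁻¹ K⁻¹)(400 K) × ln(0.340/2.33)
   = (3.326 kJ/mol)(-1.925) = -6.40 kJ/mol
ΔG < 0, so the forward reaction is spontaneous (proceeds forward).

ΔG = -6.40 kJ/mol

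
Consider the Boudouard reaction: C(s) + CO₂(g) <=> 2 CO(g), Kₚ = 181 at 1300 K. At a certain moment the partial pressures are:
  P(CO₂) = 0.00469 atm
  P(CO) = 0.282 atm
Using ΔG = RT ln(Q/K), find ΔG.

ΔG = -25.6 kJ/mol

(C is a pure solid — omitted from Qₚ.)
Qₚ = P(CO)² / P(CO₂) = (0.282)² / (0.00469) = 17.0
ΔG = RT ln(Qₚ/Kₚ) = (8.314 J mol⁻¹ K⁻¹)(1300 K) × ln(17.0/181)
   = (10.81 kJ/mol)(-2.365) = -25.6 kJ/mol
ΔG < 0, so the forward reaction is spontaneous (proceeds forward).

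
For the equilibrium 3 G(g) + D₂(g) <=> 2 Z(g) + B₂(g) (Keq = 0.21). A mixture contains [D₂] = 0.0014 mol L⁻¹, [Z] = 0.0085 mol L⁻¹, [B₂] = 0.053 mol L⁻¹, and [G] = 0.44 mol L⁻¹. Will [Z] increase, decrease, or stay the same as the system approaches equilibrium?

increase

Q = [Z]²·[B₂] / ([G]³·[D₂]) = (0.0085)²·(0.053) / ((0.44)³·(0.0014)) = 0.032
Q = 0.032 < Keq = 0.21: net forward reaction.
Z is a product, so it increases.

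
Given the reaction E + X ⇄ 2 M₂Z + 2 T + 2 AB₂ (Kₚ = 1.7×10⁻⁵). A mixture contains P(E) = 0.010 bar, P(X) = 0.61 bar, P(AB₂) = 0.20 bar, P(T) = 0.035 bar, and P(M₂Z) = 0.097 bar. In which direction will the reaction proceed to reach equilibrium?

in the reverse direction

Qₚ = P(M₂Z)²·P(T)²·P(AB₂)² / (P(E)·P(X)) = (0.097)²·(0.035)²·(0.20)² / ((0.010)·(0.61)) = 7.6×10⁻⁵
Qₚ = 7.6×10⁻⁵ > Kₚ = 1.7×10⁻⁵, so the reverse reaction proceeds.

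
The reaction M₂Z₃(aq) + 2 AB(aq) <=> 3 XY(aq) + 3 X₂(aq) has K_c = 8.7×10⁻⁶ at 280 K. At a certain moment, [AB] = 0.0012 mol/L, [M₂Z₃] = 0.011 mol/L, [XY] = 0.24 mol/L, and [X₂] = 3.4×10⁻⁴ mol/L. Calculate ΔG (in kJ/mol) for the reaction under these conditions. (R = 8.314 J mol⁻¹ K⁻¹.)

ΔG = 3.19 kJ/mol

Q_c = [XY]³·[X₂]³ / ([M₂Z₃]·[AB]²) = (0.24)³·(3.4×10⁻⁴)³ / ((0.011)·(0.0012)²) = 3.43×10⁻⁵
ΔG = RT ln(Q_c/K_c) = (8.314 J mol⁻¹ K⁻¹)(280 K) × ln(3.43×10⁻⁵/8.7×10⁻⁶)
   = (2.328 kJ/mol)(1.372) = 3.19 kJ/mol
ΔG > 0, so the forward reaction is non-spontaneous (proceeds in reverse).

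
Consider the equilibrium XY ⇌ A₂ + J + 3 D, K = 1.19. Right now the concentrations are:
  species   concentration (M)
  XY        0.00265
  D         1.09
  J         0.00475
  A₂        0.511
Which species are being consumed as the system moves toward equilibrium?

Q = [A₂]·[J]·[D]³ / [XY] = (0.511)·(0.00475)·(1.09)³ / (0.00265) = 1.19
Q = 1.19 = K; the system is at equilibrium.

none (at equilibrium)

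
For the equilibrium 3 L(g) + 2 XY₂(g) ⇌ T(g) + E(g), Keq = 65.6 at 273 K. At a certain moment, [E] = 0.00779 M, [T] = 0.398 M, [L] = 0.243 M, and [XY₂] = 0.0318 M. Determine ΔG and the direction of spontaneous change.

ΔG = 2.68 kJ/mol; the forward reaction is non-spontaneous

Q = [T]·[E] / ([L]³·[XY₂]²) = (0.398)·(0.00779) / ((0.243)³·(0.0318)²) = 214
ΔG = RT ln(Q/Keq) = (8.314 J mol⁻¹ K⁻¹)(273 K) × ln(214/65.6)
   = (2.270 kJ/mol)(1.182) = 2.68 kJ/mol
ΔG > 0, so the forward reaction is non-spontaneous (proceeds in reverse).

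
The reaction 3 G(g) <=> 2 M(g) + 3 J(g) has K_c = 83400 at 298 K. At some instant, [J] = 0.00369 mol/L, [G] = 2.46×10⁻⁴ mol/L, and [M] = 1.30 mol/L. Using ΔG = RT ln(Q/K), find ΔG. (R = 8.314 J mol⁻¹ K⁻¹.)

ΔG = -6.65 kJ/mol

Q_c = [M]²·[J]³ / [G]³ = (1.30)²·(0.00369)³ / (2.46×10⁻⁴)³ = 5700
ΔG = RT ln(Q_c/K_c) = (8.314 J mol⁻¹ K⁻¹)(298 K) × ln(5700/83400)
   = (2.478 kJ/mol)(-2.683) = -6.65 kJ/mol
ΔG < 0, so the forward reaction is spontaneous (proceeds forward).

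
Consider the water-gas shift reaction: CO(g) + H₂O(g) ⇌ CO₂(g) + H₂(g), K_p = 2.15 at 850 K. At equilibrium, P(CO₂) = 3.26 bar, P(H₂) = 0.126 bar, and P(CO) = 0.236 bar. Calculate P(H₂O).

At equilibrium, K_p = P(CO₂)·P(H₂) / (P(CO)·P(H₂O)) = 2.15.
(3.26)·(0.126) / ((0.236)·(P(H₂O))) = 2.15
P(H₂O) = 0.810 bar

P(H₂O) = 0.810 bar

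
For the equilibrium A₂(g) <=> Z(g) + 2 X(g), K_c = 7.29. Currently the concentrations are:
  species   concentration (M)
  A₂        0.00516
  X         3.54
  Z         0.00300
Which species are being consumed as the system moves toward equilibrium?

Q_c = [Z]·[X]² / [A₂] = (0.00300)·(3.54)² / (0.00516) = 7.29
Q_c = 7.29 = K_c; the system is at equilibrium.

none (at equilibrium)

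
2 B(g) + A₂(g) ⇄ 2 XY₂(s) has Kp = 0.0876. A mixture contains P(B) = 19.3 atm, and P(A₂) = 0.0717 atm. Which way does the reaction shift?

in the forward direction

(XY₂ is a pure solid — omitted from Qp.)
Qp = 1 / (P(B)²·P(A₂)) = 1 / ((19.3)²·(0.0717)) = 0.0374
Qp = 0.0374 < Kp = 0.0876, so the forward reaction proceeds.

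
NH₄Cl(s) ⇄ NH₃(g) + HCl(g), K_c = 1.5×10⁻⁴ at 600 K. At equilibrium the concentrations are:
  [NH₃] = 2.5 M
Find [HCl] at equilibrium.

[HCl] = 6.0×10⁻⁵ M

(NH₄Cl is a pure solid — omitted from K_c.)
At equilibrium, K_c = [NH₃]·[HCl] = 1.5×10⁻⁴.
(2.5)·([HCl]) = 1.5×10⁻⁴
[HCl] = 6.00×10⁻⁵ = 6.0×10⁻⁵ M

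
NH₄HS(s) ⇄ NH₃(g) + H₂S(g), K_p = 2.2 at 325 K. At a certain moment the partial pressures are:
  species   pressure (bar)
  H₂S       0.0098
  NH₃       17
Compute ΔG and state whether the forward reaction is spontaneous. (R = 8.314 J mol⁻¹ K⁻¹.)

(NH₄HS is a pure solid — omitted from Q_p.)
Q_p = P(NH₃)·P(H₂S) = (17)·(0.0098) = 0.167
ΔG = RT ln(Q_p/K_p) = (8.314 J mol⁻¹ K⁻¹)(325 K) × ln(0.167/2.2)
   = (2.702 kJ/mol)(-2.578) = -6.97 kJ/mol
ΔG < 0, so the forward reaction is spontaneous (proceeds forward).

ΔG = -6.97 kJ/mol; the forward reaction is spontaneous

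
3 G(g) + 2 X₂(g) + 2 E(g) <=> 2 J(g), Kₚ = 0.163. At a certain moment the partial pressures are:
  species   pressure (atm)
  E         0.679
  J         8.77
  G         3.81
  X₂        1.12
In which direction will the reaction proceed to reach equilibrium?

Qₚ = P(J)² / (P(G)³·P(X₂)²·P(E)²) = (8.77)² / ((3.81)³·(1.12)²·(0.679)²) = 2.40
Qₚ = 2.40 > Kₚ = 0.163, so the reverse reaction proceeds.

reverse (toward reactants)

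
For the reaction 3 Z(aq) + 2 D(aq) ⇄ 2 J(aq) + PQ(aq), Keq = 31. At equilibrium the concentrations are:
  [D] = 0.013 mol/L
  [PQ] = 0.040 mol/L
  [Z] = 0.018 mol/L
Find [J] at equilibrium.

[J] = 8.7×10⁻⁴ mol/L

At equilibrium, Keq = [J]²·[PQ] / ([Z]³·[D]²) = 31.
([J])²·(0.040) / ((0.018)³·(0.013)²) = 31
[J]² = 7.64×10⁻⁷ ⇒ [J] = 8.7×10⁻⁴ mol/L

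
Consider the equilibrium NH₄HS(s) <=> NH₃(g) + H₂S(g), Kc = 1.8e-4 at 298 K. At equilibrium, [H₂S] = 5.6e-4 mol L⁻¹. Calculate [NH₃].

(NH₄HS is a pure solid — omitted from Kc.)
At equilibrium, Kc = [NH₃]·[H₂S] = 1.8e-4.
([NH₃])·(5.6e-4) = 1.8e-4
[NH₃] = 0.321 = 0.32 mol L⁻¹

[NH₃] = 0.32 mol L⁻¹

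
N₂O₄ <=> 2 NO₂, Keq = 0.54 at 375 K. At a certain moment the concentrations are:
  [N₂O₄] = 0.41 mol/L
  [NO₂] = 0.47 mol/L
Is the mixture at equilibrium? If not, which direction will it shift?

yes, at equilibrium

Q = [NO₂]² / [N₂O₄] = (0.47)² / (0.41) = 0.54
Q = 0.54 = Keq; the system is at equilibrium.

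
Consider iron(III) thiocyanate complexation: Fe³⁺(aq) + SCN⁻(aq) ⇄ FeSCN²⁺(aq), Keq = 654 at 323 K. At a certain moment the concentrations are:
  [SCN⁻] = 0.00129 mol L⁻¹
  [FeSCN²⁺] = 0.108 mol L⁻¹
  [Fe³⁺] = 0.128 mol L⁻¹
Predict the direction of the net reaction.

no net change (already at equilibrium)

Q = [FeSCN²⁺] / ([Fe³⁺]·[SCN⁻]) = (0.108) / ((0.128)·(0.00129)) = 654
Q = 654 = Keq, so the system is already at equilibrium.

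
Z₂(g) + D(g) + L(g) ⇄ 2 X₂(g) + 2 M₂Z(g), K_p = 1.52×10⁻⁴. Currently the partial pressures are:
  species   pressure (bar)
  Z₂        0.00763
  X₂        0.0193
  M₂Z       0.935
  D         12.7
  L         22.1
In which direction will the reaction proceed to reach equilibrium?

at equilibrium

Q_p = P(X₂)²·P(M₂Z)² / (P(Z₂)·P(D)·P(L)) = (0.0193)²·(0.935)² / ((0.00763)·(12.7)·(22.1)) = 1.52×10⁻⁴
Q_p = 1.52×10⁻⁴ = K_p, so the system is already at equilibrium.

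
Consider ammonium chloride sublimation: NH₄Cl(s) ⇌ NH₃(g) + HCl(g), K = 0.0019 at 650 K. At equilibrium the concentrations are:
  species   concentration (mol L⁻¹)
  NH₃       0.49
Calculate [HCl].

[HCl] = 0.0039 mol L⁻¹

(NH₄Cl is a pure solid — omitted from K.)
At equilibrium, K = [NH₃]·[HCl] = 0.0019.
(0.49)·([HCl]) = 0.0019
[HCl] = 0.00388 = 0.0039 mol L⁻¹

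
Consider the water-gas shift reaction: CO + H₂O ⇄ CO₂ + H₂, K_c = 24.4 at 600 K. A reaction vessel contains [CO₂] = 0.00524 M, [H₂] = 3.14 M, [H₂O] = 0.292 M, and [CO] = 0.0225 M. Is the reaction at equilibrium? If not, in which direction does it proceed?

toward products

Q_c = [CO₂]·[H₂] / ([CO]·[H₂O]) = (0.00524)·(3.14) / ((0.0225)·(0.292)) = 2.50
Q_c = 2.50 < K_c = 24.4, so the forward reaction proceeds.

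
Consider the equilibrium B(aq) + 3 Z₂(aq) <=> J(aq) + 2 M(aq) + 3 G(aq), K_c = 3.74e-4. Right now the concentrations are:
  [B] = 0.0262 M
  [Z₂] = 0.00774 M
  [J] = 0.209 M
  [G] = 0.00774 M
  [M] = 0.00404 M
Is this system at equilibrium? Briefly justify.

no; Q < K, reaction proceeds forward

Q_c = [J]·[M]²·[G]³ / ([B]·[Z₂]³) = (0.209)·(0.00404)²·(0.00774)³ / ((0.0262)·(0.00774)³) = 1.30e-4
Q_c = 1.30e-4 < K_c = 3.74e-4: net forward reaction.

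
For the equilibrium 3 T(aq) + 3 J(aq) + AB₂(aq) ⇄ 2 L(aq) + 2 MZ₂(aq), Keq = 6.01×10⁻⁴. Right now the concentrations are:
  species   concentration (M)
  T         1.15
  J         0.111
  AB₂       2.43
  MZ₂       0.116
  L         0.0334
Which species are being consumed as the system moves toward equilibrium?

Q = [L]²·[MZ₂]² / ([T]³·[J]³·[AB₂]) = (0.0334)²·(0.116)² / ((1.15)³·(0.111)³·(2.43)) = 0.00297
Q = 0.00297 > Keq = 6.01×10⁻⁴: net reverse reaction.

L, MZ₂ (products)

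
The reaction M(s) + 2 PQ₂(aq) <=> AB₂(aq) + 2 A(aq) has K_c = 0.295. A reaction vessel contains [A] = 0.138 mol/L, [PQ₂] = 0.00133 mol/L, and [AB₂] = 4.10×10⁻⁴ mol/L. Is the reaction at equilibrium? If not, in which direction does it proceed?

(M is a pure solid — omitted from Q_c.)
Q_c = [AB₂]·[A]² / [PQ₂]² = (4.10×10⁻⁴)·(0.138)² / (0.00133)² = 4.41
Q_c = 4.41 > K_c = 0.295, so the reverse reaction proceeds.

to the left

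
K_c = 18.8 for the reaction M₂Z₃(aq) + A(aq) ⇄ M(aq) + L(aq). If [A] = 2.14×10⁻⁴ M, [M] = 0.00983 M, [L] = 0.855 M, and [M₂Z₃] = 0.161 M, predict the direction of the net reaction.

in the reverse direction

Q_c = [M]·[L] / ([M₂Z₃]·[A]) = (0.00983)·(0.855) / ((0.161)·(2.14×10⁻⁴)) = 244
Q_c = 244 > K_c = 18.8, so the reverse reaction proceeds.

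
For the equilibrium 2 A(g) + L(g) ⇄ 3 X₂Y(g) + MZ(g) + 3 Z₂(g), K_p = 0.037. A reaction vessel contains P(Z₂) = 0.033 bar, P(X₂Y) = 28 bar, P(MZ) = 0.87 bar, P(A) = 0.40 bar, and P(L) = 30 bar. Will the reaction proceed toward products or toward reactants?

Q_p = P(X₂Y)³·P(MZ)·P(Z₂)³ / (P(A)²·P(L)) = (28)³·(0.87)·(0.033)³ / ((0.40)²·(30)) = 0.14
Q_p = 0.14 > K_p = 0.037, so the reverse reaction proceeds.

reverse (toward reactants)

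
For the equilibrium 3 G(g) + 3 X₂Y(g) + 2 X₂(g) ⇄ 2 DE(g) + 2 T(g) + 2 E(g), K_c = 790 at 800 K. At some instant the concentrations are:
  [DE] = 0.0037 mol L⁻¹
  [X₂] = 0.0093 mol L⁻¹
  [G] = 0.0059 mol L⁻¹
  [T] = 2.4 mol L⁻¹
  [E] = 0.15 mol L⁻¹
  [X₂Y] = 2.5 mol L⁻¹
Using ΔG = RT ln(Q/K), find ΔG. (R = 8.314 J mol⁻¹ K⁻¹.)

Q_c = [DE]²·[T]²·[E]² / ([G]³·[X₂Y]³·[X₂]²) = (0.0037)²·(2.4)²·(0.15)² / ((0.0059)³·(2.5)³·(0.0093)²) = 6390
ΔG = RT ln(Q_c/K_c) = (8.314 J mol⁻¹ K⁻¹)(800 K) × ln(6390/790)
   = (6.651 kJ/mol)(2.090) = 13.9 kJ/mol
ΔG > 0, so the forward reaction is non-spontaneous (proceeds in reverse).

ΔG = 13.9 kJ/mol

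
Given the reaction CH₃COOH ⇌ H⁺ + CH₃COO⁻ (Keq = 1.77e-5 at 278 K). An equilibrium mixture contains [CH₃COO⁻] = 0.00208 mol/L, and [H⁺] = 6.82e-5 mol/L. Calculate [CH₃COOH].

At equilibrium, Keq = [H⁺]·[CH₃COO⁻] / [CH₃COOH] = 1.77e-5.
(6.82e-5)·(0.00208) / ([CH₃COOH]) = 1.77e-5
[CH₃COOH] = 0.00801 mol/L

[CH₃COOH] = 0.00801 mol/L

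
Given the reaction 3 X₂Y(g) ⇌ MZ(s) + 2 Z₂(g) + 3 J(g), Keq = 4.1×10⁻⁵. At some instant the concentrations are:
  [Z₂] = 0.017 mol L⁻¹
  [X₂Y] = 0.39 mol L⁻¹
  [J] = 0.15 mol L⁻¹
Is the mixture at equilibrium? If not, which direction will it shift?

(MZ is a pure solid — omitted from Q.)
Q = [Z₂]²·[J]³ / [X₂Y]³ = (0.017)²·(0.15)³ / (0.39)³ = 1.6×10⁻⁵
Q = 1.6×10⁻⁵ < Keq = 4.1×10⁻⁵: net forward reaction.

no; Q < K, reaction proceeds forward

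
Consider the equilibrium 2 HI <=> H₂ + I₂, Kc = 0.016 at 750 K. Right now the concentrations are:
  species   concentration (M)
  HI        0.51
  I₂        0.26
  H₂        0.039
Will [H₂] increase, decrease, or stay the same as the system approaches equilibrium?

decrease

Qc = [H₂]·[I₂] / [HI]² = (0.039)·(0.26) / (0.51)² = 0.039
Qc = 0.039 > Kc = 0.016: net reverse reaction.
H₂ is a product, so it decreases.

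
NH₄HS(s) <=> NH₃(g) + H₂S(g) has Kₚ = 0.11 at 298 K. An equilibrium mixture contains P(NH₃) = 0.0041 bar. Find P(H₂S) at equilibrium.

P(H₂S) = 27 bar

(NH₄HS is a pure solid — omitted from Kₚ.)
At equilibrium, Kₚ = P(NH₃)·P(H₂S) = 0.11.
(0.0041)·(P(H₂S)) = 0.11
P(H₂S) = 26.8 = 27 bar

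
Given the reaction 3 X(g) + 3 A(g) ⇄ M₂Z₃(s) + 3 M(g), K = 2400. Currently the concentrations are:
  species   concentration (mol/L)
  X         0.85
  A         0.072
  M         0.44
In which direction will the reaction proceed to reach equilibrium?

toward products

(M₂Z₃ is a pure solid — omitted from Q.)
Q = [M]³ / ([X]³·[A]³) = (0.44)³ / ((0.85)³·(0.072)³) = 370
Q = 370 < K = 2400, so the forward reaction proceeds.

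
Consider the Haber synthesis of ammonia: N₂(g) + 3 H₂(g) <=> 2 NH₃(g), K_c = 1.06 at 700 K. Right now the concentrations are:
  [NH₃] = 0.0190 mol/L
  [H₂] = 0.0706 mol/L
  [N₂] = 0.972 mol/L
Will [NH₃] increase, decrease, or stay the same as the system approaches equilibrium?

stay the same

Q_c = [NH₃]² / ([N₂]·[H₂]³) = (0.0190)² / ((0.972)·(0.0706)³) = 1.06
Q_c = 1.06 = K_c; the system is at equilibrium.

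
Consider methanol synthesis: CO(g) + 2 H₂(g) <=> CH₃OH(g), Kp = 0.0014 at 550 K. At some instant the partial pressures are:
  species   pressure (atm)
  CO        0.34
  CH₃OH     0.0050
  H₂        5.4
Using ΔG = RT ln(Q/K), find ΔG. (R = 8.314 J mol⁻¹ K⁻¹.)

Qp = P(CH₃OH) / (P(CO)·P(H₂)²) = (0.0050) / ((0.34)·(5.4)²) = 5.04×10⁻⁴
ΔG = RT ln(Qp/Kp) = (8.314 J mol⁻¹ K⁻¹)(550 K) × ln(5.04×10⁻⁴/0.0014)
   = (4.573 kJ/mol)(-1.022) = -4.67 kJ/mol
ΔG < 0, so the forward reaction is spontaneous (proceeds forward).

ΔG = -4.67 kJ/mol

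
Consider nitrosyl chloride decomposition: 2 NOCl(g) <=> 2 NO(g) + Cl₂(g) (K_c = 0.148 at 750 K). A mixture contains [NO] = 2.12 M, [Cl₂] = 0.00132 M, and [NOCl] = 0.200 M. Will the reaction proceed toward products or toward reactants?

Q_c = [NO]²·[Cl₂] / [NOCl]² = (2.12)²·(0.00132) / (0.200)² = 0.148
Q_c = 0.148 = K_c, so the system is already at equilibrium.

at equilibrium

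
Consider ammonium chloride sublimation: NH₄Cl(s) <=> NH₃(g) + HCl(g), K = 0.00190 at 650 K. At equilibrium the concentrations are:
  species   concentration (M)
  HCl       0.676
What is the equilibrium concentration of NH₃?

[NH₃] = 0.00281 M

(NH₄Cl is a pure solid — omitted from K.)
At equilibrium, K = [NH₃]·[HCl] = 0.00190.
([NH₃])·(0.676) = 0.00190
[NH₃] = 0.00281 M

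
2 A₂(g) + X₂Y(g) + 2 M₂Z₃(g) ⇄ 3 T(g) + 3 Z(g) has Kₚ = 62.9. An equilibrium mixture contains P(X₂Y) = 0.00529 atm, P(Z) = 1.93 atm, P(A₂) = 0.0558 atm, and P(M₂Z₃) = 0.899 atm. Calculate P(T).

At equilibrium, Kₚ = P(T)³·P(Z)³ / (P(A₂)²·P(X₂Y)·P(M₂Z₃)²) = 62.9.
(P(T))³·(1.93)³ / ((0.0558)²·(0.00529)·(0.899)²) = 62.9
P(T)³ = 1.16×10⁻⁴ ⇒ P(T) = 0.0488 atm

P(T) = 0.0488 atm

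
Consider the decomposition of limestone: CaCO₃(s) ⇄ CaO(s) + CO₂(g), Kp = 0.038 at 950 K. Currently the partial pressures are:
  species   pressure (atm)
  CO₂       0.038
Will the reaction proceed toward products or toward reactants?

no net change (already at equilibrium)

(CaCO₃, CaO are pure solids — omitted from Qp.)
Qp = P(CO₂) = 0.038
Qp = 0.038 = Kp, so the system is already at equilibrium.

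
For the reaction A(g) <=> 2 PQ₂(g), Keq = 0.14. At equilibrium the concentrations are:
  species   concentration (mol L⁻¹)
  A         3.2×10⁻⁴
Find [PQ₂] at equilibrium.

At equilibrium, Keq = [PQ₂]² / [A] = 0.14.
([PQ₂])² / (3.2×10⁻⁴) = 0.14
[PQ₂]² = 4.48×10⁻⁵ ⇒ [PQ₂] = 0.0067 mol L⁻¹

[PQ₂] = 0.0067 mol L⁻¹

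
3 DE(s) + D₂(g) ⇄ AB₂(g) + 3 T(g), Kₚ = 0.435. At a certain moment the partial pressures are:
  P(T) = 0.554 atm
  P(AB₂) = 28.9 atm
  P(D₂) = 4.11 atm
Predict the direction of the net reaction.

to the left

(DE is a pure solid — omitted from Qₚ.)
Qₚ = P(AB₂)·P(T)³ / P(D₂) = (28.9)·(0.554)³ / (4.11) = 1.20
Qₚ = 1.20 > Kₚ = 0.435, so the reverse reaction proceeds.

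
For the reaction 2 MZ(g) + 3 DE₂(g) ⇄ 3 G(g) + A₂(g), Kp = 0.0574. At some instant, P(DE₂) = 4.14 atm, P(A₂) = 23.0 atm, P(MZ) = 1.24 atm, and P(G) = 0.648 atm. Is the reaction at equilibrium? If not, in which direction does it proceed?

Qp = P(G)³·P(A₂) / (P(MZ)²·P(DE₂)³) = (0.648)³·(23.0) / ((1.24)²·(4.14)³) = 0.0574
Qp = 0.0574 = Kp, so the system is already at equilibrium.

no net change (already at equilibrium)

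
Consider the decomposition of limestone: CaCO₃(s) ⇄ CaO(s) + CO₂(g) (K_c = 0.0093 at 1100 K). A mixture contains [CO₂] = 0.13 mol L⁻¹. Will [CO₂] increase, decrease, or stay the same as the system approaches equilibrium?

decrease

(CaCO₃, CaO are pure solids — omitted from Q_c.)
Q_c = [CO₂] = 0.13
Q_c = 0.13 > K_c = 0.0093: net reverse reaction.
CO₂ is a product, so it decreases.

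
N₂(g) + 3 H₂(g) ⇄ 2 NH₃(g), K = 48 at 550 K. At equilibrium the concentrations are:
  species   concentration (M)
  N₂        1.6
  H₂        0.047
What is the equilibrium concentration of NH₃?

[NH₃] = 0.089 M

At equilibrium, K = [NH₃]² / ([N₂]·[H₂]³) = 48.
([NH₃])² / ((1.6)·(0.047)³) = 48
[NH₃]² = 0.00797 ⇒ [NH₃] = 0.089 M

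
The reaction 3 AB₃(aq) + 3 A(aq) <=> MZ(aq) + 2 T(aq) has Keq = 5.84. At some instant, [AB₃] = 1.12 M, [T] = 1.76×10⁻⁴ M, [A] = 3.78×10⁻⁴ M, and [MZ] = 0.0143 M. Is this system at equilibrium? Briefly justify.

yes, at equilibrium

Q = [MZ]·[T]² / ([AB₃]³·[A]³) = (0.0143)·(1.76×10⁻⁴)² / ((1.12)³·(3.78×10⁻⁴)³) = 5.84
Q = 5.84 = Keq; the system is at equilibrium.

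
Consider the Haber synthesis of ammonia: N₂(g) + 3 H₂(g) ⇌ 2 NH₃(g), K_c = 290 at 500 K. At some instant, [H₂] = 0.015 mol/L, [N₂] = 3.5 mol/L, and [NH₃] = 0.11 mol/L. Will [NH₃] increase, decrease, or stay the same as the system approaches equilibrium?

Q_c = [NH₃]² / ([N₂]·[H₂]³) = (0.11)² / ((3.5)·(0.015)³) = 1000
Q_c = 1000 > K_c = 290: net reverse reaction.
NH₃ is a product, so it decreases.

decrease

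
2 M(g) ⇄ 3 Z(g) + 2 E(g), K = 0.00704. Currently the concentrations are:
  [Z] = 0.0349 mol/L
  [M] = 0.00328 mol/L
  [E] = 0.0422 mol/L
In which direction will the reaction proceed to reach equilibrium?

no net change (already at equilibrium)

Q = [Z]³·[E]² / [M]² = (0.0349)³·(0.0422)² / (0.00328)² = 0.00704
Q = 0.00704 = K, so the system is already at equilibrium.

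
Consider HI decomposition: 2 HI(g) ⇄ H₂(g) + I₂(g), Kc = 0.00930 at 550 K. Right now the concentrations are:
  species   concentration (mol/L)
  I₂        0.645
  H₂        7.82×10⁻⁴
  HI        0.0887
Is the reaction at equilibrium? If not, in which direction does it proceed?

reverse (toward reactants)

Qc = [H₂]·[I₂] / [HI]² = (7.82×10⁻⁴)·(0.645) / (0.0887)² = 0.0641
Qc = 0.0641 > Kc = 0.00930, so the reverse reaction proceeds.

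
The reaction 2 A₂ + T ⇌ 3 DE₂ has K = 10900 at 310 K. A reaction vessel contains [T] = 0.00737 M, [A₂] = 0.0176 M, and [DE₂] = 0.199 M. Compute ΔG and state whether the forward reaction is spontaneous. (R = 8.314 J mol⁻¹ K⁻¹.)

Q = [DE₂]³ / ([A₂]²·[T]) = (0.199)³ / ((0.0176)²·(0.00737)) = 3450
ΔG = RT ln(Q/K) = (8.314 J mol⁻¹ K⁻¹)(310 K) × ln(3450/10900)
   = (2.577 kJ/mol)(-1.150) = -2.96 kJ/mol
ΔG < 0, so the forward reaction is spontaneous (proceeds forward).

ΔG = -2.96 kJ/mol; the forward reaction is spontaneous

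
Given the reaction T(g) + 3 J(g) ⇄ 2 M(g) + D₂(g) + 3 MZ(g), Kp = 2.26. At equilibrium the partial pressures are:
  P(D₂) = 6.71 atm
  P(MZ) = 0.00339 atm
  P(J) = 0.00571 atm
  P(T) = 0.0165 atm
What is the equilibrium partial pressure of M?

P(M) = 0.163 atm

At equilibrium, Kp = P(M)²·P(D₂)·P(MZ)³ / (P(T)·P(J)³) = 2.26.
(P(M))²·(6.71)·(0.00339)³ / ((0.0165)·(0.00571)³) = 2.26
P(M)² = 0.0266 ⇒ P(M) = 0.163 atm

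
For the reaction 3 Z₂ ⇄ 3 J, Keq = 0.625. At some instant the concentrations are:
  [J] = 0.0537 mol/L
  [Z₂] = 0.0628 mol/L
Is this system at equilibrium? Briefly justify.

yes, at equilibrium

Q = [J]³ / [Z₂]³ = (0.0537)³ / (0.0628)³ = 0.625
Q = 0.625 = Keq; the system is at equilibrium.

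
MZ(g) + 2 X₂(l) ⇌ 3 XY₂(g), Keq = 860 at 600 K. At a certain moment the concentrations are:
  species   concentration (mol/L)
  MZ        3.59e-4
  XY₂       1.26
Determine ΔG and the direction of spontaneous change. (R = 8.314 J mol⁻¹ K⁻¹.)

(X₂ is a pure liquid — omitted from Q.)
Q = [XY₂]³ / [MZ] = (1.26)³ / (3.59e-4) = 5570
ΔG = RT ln(Q/Keq) = (8.314 J mol⁻¹ K⁻¹)(600 K) × ln(5570/860)
   = (4.988 kJ/mol)(1.868) = 9.32 kJ/mol
ΔG > 0, so the forward reaction is non-spontaneous (proceeds in reverse).

ΔG = 9.32 kJ/mol; the forward reaction is non-spontaneous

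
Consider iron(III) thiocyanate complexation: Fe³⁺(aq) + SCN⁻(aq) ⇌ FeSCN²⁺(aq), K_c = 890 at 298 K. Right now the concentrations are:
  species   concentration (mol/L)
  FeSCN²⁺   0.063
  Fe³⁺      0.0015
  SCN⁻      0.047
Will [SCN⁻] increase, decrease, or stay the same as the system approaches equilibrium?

stay the same

Q_c = [FeSCN²⁺] / ([Fe³⁺]·[SCN⁻]) = (0.063) / ((0.0015)·(0.047)) = 890
Q_c = 890 = K_c; the system is at equilibrium.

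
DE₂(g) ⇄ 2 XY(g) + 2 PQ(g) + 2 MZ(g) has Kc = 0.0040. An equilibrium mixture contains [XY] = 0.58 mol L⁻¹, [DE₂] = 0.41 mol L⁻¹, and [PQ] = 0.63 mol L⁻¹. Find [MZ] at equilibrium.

At equilibrium, Kc = [XY]²·[PQ]²·[MZ]² / [DE₂] = 0.0040.
(0.58)²·(0.63)²·([MZ])² / (0.41) = 0.0040
[MZ]² = 0.0123 ⇒ [MZ] = 0.11 mol L⁻¹

[MZ] = 0.11 mol L⁻¹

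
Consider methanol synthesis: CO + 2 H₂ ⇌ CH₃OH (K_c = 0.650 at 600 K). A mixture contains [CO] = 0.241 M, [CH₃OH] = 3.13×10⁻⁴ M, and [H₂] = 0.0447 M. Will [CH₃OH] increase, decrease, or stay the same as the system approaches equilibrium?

stay the same

Q_c = [CH₃OH] / ([CO]·[H₂]²) = (3.13×10⁻⁴) / ((0.241)·(0.0447)²) = 0.650
Q_c = 0.650 = K_c; the system is at equilibrium.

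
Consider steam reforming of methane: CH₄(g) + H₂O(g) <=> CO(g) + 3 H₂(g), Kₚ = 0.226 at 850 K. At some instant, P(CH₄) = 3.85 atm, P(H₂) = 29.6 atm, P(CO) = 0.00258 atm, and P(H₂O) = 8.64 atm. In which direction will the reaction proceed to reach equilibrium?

Qₚ = P(CO)·P(H₂)³ / (P(CH₄)·P(H₂O)) = (0.00258)·(29.6)³ / ((3.85)·(8.64)) = 2.01
Qₚ = 2.01 > Kₚ = 0.226, so the reverse reaction proceeds.

toward reactants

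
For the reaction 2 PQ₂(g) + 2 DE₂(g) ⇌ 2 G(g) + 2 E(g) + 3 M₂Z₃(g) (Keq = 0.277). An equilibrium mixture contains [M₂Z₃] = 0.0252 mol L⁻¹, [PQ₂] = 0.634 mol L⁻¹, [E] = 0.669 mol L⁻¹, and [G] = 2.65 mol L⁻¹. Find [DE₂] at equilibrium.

At equilibrium, Keq = [G]²·[E]²·[M₂Z₃]³ / ([PQ₂]²·[DE₂]²) = 0.277.
(2.65)²·(0.669)²·(0.0252)³ / ((0.634)²·([DE₂])²) = 0.277
[DE₂]² = 4.52×10⁻⁴ ⇒ [DE₂] = 0.0213 mol L⁻¹

[DE₂] = 0.0213 mol L⁻¹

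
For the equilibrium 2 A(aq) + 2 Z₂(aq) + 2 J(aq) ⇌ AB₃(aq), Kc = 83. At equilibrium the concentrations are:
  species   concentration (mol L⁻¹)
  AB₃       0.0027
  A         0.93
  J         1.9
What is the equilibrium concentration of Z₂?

[Z₂] = 0.0032 mol L⁻¹

At equilibrium, Kc = [AB₃] / ([A]²·[Z₂]²·[J]²) = 83.
(0.0027) / ((0.93)²·([Z₂])²·(1.9)²) = 83
[Z₂]² = 1.04×10⁻⁵ ⇒ [Z₂] = 0.0032 mol L⁻¹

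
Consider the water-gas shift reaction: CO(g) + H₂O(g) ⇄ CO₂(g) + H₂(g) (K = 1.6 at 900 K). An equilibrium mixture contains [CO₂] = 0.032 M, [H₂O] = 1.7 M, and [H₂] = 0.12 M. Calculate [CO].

[CO] = 0.0014 M

At equilibrium, K = [CO₂]·[H₂] / ([CO]·[H₂O]) = 1.6.
(0.032)·(0.12) / (([CO])·(1.7)) = 1.6
[CO] = 0.00141 = 0.0014 M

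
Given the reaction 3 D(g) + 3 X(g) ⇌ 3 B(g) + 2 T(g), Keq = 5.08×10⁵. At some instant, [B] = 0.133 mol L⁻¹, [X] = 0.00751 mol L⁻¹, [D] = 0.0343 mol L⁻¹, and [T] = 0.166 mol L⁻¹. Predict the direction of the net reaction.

toward reactants

Q = [B]³·[T]² / ([D]³·[X]³) = (0.133)³·(0.166)² / ((0.0343)³·(0.00751)³) = 3.79×10⁶
Q = 3.79×10⁶ > Keq = 5.08×10⁵, so the reverse reaction proceeds.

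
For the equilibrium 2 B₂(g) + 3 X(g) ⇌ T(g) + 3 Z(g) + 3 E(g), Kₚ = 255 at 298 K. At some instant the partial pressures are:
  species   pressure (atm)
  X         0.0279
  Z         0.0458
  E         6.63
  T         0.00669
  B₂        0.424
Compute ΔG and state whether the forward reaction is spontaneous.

ΔG = -4.14 kJ/mol; the forward reaction is spontaneous

Qₚ = P(T)·P(Z)³·P(E)³ / (P(B₂)²·P(X)³) = (0.00669)·(0.0458)³·(6.63)³ / ((0.424)²·(0.0279)³) = 48.0
ΔG = RT ln(Qₚ/Kₚ) = (8.314 J mol⁻¹ K⁻¹)(298 K) × ln(48.0/255)
   = (2.478 kJ/mol)(-1.670) = -4.14 kJ/mol
ΔG < 0, so the forward reaction is spontaneous (proceeds forward).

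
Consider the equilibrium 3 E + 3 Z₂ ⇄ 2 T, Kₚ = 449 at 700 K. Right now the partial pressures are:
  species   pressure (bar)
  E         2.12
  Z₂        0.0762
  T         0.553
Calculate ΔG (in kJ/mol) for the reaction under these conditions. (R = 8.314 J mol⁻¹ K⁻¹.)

ΔG = -10.6 kJ/mol

Qₚ = P(T)² / (P(E)³·P(Z₂)³) = (0.553)² / ((2.12)³·(0.0762)³) = 72.5
ΔG = RT ln(Qₚ/Kₚ) = (8.314 J mol⁻¹ K⁻¹)(700 K) × ln(72.5/449)
   = (5.820 kJ/mol)(-1.823) = -10.6 kJ/mol
ΔG < 0, so the forward reaction is spontaneous (proceeds forward).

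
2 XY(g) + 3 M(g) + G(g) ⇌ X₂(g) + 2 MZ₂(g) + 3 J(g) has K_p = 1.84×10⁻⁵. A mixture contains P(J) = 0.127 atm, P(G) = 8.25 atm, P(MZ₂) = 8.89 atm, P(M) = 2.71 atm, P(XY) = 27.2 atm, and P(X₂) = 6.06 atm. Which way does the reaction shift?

Q_p = P(X₂)·P(MZ₂)²·P(J)³ / (P(XY)²·P(M)³·P(G)) = (6.06)·(8.89)²·(0.127)³ / ((27.2)²·(2.71)³·(8.25)) = 8.08×10⁻⁶
Q_p = 8.08×10⁻⁶ < K_p = 1.84×10⁻⁵, so the forward reaction proceeds.

forward (toward products)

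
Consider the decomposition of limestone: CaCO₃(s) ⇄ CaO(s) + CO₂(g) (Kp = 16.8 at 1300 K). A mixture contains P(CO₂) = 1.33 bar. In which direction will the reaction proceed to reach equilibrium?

(CaCO₃, CaO are pure solids — omitted from Qp.)
Qp = P(CO₂) = 1.33
Qp = 1.33 < Kp = 16.8, so the forward reaction proceeds.

in the forward direction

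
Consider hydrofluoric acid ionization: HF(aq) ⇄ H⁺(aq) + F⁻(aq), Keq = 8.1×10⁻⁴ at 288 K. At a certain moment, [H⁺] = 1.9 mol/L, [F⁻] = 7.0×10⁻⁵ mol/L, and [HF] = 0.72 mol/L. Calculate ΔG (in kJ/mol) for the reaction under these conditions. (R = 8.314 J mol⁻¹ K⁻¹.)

ΔG = -3.54 kJ/mol

Q = [H⁺]·[F⁻] / [HF] = (1.9)·(7.0×10⁻⁵) / (0.72) = 1.85×10⁻⁴
ΔG = RT ln(Q/Keq) = (8.314 J mol⁻¹ K⁻¹)(288 K) × ln(1.85×10⁻⁴/8.1×10⁻⁴)
   = (2.394 kJ/mol)(-1.477) = -3.54 kJ/mol
ΔG < 0, so the forward reaction is spontaneous (proceeds forward).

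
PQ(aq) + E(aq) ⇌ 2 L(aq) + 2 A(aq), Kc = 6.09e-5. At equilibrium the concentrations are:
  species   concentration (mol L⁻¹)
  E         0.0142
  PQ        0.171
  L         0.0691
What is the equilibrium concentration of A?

At equilibrium, Kc = [L]²·[A]² / ([PQ]·[E]) = 6.09e-5.
(0.0691)²·([A])² / ((0.171)·(0.0142)) = 6.09e-5
[A]² = 3.10e-5 ⇒ [A] = 0.00557 mol L⁻¹

[A] = 0.00557 mol L⁻¹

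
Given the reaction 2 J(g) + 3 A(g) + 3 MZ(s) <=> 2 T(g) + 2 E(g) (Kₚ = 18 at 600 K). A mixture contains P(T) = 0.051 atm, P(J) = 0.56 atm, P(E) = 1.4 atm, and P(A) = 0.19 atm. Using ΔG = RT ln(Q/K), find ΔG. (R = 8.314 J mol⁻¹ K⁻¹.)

ΔG = -10.1 kJ/mol

(MZ is a pure solid — omitted from Qₚ.)
Qₚ = P(T)²·P(E)² / (P(J)²·P(A)³) = (0.051)²·(1.4)² / ((0.56)²·(0.19)³) = 2.37
ΔG = RT ln(Qₚ/Kₚ) = (8.314 J mol⁻¹ K⁻¹)(600 K) × ln(2.37/18)
   = (4.988 kJ/mol)(-2.027) = -10.1 kJ/mol
ΔG < 0, so the forward reaction is spontaneous (proceeds forward).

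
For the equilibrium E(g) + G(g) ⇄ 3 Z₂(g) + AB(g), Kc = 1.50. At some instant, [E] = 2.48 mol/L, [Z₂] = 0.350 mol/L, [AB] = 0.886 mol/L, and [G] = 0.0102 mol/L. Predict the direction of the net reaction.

neither direction; the system is at equilibrium

Qc = [Z₂]³·[AB] / ([E]·[G]) = (0.350)³·(0.886) / ((2.48)·(0.0102)) = 1.50
Qc = 1.50 = Kc, so the system is already at equilibrium.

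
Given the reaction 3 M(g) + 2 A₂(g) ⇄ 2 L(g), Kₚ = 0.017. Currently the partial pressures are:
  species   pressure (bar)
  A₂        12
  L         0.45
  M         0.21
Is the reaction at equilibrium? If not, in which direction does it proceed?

Qₚ = P(L)² / (P(M)³·P(A₂)²) = (0.45)² / ((0.21)³·(12)²) = 0.15
Qₚ = 0.15 > Kₚ = 0.017, so the reverse reaction proceeds.

in the reverse direction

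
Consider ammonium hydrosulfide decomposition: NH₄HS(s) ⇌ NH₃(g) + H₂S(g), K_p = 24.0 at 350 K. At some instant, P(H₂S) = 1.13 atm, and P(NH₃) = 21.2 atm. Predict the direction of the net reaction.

(NH₄HS is a pure solid — omitted from Q_p.)
Q_p = P(NH₃)·P(H₂S) = (21.2)·(1.13) = 24.0
Q_p = 24.0 = K_p, so the system is already at equilibrium.

neither direction; the system is at equilibrium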